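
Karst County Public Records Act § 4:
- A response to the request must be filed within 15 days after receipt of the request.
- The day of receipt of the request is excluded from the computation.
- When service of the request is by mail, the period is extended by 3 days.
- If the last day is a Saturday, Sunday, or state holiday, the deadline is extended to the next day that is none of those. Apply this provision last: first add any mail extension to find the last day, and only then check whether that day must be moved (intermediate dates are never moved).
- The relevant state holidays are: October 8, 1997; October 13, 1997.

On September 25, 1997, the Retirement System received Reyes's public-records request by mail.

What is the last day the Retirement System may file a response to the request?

October 14, 1997

15 days after September 25, 1997 is October 10, 1997.
Service was by mail, adding 3 days: October 10, 1997 + 3 days = October 13, 1997.
October 13, 1997 is a listed holiday. The next qualifying day is October 14, 1997.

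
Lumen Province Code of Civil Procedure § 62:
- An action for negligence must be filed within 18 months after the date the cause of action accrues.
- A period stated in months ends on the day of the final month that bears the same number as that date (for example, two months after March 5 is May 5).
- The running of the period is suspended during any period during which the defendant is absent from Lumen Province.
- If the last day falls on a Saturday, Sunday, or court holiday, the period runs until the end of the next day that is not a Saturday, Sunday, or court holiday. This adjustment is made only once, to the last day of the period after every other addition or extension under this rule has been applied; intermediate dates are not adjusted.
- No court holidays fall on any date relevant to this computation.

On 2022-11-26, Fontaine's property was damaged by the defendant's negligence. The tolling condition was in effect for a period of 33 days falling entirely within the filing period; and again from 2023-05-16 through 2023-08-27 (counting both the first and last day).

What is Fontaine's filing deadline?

October 10, 2024

18 months after 2022-11-26 is May 26, 2024.
Tolling adds 33 days: May 26, 2024 + 33 days = June 28, 2024.
From May 16, 2023 through August 27, 2023 inclusive is 104 days; tolling adds 104 days: June 28, 2024 + 104 days = October 10, 2024.
October 10, 2024 is a Thursday and not a court holiday, so no extension applies.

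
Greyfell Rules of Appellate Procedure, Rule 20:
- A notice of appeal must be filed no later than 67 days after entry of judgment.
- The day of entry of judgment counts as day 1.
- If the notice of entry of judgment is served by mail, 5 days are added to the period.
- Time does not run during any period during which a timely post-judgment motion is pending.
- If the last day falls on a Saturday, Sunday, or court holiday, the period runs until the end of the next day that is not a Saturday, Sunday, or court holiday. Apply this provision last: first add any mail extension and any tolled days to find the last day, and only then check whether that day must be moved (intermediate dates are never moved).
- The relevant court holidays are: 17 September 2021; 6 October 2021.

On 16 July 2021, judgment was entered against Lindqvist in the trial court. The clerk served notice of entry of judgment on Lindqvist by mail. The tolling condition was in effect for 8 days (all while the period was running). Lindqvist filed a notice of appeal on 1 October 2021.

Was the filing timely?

Counting 16 July 2021 as day 1, day 67 is September 20, 2021.
Service was by mail, adding 5 days: September 20, 2021 + 5 days = September 25, 2021.
Tolling adds 8 days: September 25, 2021 + 8 days = October 3, 2021.
October 3, 2021 is Sunday. The next qualifying day is October 4, 2021.
The deadline is October 4, 2021; the filing on October 1, 2021 is on or before that date.

Yes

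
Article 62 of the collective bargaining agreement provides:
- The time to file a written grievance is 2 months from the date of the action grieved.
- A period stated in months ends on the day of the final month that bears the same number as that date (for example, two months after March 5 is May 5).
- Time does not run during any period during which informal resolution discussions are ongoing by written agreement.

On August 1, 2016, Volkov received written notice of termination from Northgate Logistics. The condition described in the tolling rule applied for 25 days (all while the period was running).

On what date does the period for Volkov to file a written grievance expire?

October 26, 2016

2 months after August 1, 2016 is October 1, 2016.
Tolling adds 25 days: October 1, 2016 + 25 days = October 26, 2016.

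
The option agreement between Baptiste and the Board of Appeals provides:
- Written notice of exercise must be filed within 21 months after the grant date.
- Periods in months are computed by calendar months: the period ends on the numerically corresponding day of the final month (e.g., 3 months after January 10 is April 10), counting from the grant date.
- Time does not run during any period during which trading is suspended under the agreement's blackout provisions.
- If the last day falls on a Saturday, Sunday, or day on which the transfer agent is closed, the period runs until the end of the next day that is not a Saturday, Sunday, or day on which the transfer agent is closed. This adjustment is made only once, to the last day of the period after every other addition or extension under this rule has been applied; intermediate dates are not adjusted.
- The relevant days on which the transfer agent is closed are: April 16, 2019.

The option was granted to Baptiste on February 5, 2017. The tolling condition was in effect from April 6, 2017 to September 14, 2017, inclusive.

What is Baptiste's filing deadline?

April 17, 2019

21 months after February 5, 2017 is November 5, 2018.
From April 6, 2017 through September 14, 2017 inclusive is 162 days; tolling adds 162 days: November 5, 2018 + 162 days = April 16, 2019.
April 16, 2019 is a listed holiday. The next qualifying day is April 17, 2019.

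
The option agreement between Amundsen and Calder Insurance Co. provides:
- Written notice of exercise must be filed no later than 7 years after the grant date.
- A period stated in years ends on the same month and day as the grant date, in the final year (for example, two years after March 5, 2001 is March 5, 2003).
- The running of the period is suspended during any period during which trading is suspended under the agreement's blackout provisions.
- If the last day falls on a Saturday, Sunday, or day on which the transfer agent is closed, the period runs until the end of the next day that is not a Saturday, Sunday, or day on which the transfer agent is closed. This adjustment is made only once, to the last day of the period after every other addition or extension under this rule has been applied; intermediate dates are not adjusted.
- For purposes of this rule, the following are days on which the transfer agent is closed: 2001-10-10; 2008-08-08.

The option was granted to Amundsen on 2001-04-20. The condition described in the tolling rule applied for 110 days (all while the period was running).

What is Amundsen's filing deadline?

August 11, 2008

7 years after 2001-04-20 is April 20, 2008.
Tolling adds 110 days: April 20, 2008 + 110 days = August 8, 2008.
August 8, 2008 is a listed holiday; August 9, 2008 is Saturday; August 10, 2008 is Sunday. The next qualifying day is August 11, 2008.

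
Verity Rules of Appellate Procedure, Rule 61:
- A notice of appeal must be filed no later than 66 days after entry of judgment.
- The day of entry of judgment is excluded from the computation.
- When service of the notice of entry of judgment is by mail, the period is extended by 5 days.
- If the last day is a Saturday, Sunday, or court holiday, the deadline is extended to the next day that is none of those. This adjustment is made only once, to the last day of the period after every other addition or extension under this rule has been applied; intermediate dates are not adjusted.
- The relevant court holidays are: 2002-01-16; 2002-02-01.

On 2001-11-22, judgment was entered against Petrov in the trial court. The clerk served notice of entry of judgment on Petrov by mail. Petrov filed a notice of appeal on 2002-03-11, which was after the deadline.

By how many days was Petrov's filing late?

35 days

66 days after 2001-11-22 is January 27, 2002.
Service was by mail, adding 5 days: January 27, 2002 + 5 days = February 1, 2002.
February 1, 2002 is a listed holiday; February 2, 2002 is Saturday; February 3, 2002 is Sunday. The next qualifying day is February 4, 2002.
The deadline is February 4, 2002; from February 4, 2002 to March 11, 2002 is 35 days.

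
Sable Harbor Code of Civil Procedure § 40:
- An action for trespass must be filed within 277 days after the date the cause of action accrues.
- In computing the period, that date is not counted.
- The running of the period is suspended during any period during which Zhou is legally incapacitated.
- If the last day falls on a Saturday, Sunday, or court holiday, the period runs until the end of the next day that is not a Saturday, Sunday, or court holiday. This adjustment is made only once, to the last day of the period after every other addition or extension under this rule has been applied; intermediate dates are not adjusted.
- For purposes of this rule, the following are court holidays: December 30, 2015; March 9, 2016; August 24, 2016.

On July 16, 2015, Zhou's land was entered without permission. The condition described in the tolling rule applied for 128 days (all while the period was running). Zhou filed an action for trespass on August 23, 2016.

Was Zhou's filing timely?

Yes

277 days after July 16, 2015 is April 18, 2016.
Tolling adds 128 days: April 18, 2016 + 128 days = August 24, 2016.
August 24, 2016 is a listed holiday. The next qualifying day is August 25, 2016.
The deadline is August 25, 2016; the filing on August 23, 2016 is on or before that date.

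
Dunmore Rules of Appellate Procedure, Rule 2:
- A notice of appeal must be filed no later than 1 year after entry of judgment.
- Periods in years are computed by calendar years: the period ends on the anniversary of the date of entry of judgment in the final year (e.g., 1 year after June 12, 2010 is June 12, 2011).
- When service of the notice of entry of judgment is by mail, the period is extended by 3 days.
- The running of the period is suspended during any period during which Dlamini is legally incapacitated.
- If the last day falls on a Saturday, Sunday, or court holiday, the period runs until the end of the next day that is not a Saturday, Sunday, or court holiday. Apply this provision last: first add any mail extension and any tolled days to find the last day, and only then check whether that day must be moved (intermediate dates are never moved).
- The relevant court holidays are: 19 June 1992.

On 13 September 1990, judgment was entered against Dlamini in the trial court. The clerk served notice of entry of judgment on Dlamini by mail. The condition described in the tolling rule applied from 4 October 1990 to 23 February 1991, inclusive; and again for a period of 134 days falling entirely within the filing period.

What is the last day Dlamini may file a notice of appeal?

June 22, 1992

1 year after 13 September 1990 is September 13, 1991.
Service was by mail, adding 3 days: September 13, 1991 + 3 days = September 16, 1991.
From October 4, 1990 through February 23, 1991 inclusive is 143 days; tolling adds 143 days: September 16, 1991 + 143 days = February 6, 1992.
Tolling adds 134 days: February 6, 1992 + 134 days = June 19, 1992.
June 19, 1992 is a listed holiday; June 20, 1992 is Saturday; June 21, 1992 is Sunday. The next qualifying day is June 22, 1992.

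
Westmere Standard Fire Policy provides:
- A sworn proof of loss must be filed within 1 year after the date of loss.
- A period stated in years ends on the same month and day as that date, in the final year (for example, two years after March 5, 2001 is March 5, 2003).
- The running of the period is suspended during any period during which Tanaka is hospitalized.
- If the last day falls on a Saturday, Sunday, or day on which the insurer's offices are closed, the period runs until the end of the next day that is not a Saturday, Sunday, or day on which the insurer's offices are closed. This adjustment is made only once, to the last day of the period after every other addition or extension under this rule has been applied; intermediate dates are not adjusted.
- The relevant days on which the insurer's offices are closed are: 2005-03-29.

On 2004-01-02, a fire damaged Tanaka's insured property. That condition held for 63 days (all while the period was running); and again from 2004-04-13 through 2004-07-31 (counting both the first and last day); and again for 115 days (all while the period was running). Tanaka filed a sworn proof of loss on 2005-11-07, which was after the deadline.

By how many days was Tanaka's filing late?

1 year after 2004-01-02 is January 2, 2005.
Tolling adds 63 days: January 2, 2005 + 63 days = March 6, 2005.
From April 13, 2004 through July 31, 2004 inclusive is 110 days; tolling adds 110 days: March 6, 2005 + 110 days = June 24, 2005.
Tolling adds 115 days: June 24, 2005 + 115 days = October 17, 2005.
October 17, 2005 is a Monday and not a day on which the insurer's offices are closed, so no extension applies.
The deadline is October 17, 2005; from October 17, 2005 to November 7, 2005 is 21 days.

21 days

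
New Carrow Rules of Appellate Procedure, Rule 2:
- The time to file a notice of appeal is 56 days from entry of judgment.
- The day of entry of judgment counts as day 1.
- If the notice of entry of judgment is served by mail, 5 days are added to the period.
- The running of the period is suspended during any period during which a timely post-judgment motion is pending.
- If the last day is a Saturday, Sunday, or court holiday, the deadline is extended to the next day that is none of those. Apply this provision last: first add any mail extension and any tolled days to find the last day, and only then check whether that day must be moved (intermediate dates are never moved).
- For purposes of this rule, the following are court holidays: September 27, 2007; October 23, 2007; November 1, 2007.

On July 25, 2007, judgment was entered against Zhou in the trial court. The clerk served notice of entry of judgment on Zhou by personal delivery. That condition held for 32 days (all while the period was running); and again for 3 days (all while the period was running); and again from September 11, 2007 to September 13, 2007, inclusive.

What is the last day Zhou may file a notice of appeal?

October 26, 2007

Counting July 25, 2007 as day 1, day 56 is September 18, 2007.
Service was not by mail, so no mail extension applies.
Tolling adds 32 days: September 18, 2007 + 32 days = October 20, 2007.
Tolling adds 3 days: October 20, 2007 + 3 days = October 23, 2007.
From September 11, 2007 through September 13, 2007 inclusive is 3 days; tolling adds 3 days: October 23, 2007 + 3 days = October 26, 2007.
October 26, 2007 is a Friday and not a court holiday, so no extension applies.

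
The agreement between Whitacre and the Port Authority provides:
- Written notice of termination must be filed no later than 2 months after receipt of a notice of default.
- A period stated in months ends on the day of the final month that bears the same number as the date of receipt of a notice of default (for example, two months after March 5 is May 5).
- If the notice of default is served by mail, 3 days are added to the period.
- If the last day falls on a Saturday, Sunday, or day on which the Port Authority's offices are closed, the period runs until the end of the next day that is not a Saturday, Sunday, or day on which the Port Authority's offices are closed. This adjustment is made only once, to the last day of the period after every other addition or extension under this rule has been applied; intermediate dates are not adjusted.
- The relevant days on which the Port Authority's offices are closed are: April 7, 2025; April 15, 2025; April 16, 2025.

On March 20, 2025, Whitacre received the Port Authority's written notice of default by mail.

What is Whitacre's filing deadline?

May 23, 2025

2 months after March 20, 2025 is May 20, 2025.
Service was by mail, adding 3 days: May 20, 2025 + 3 days = May 23, 2025.
May 23, 2025 is a Friday and not a day on which the Port Authority's offices are closed, so no extension applies.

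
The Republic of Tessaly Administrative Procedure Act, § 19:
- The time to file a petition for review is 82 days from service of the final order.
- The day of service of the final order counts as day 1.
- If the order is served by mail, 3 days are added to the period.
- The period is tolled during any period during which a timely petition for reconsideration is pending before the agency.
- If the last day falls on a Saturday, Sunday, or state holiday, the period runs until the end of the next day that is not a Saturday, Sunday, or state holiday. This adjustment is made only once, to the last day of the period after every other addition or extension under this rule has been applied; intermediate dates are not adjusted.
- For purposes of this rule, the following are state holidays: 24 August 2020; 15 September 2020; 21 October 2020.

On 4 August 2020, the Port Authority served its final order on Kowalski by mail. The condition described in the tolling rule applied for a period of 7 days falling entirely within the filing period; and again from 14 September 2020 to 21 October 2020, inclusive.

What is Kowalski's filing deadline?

Counting 4 August 2020 as day 1, day 82 is October 24, 2020.
Service was by mail, adding 3 days: October 24, 2020 + 3 days = October 27, 2020.
Tolling adds 7 days: October 27, 2020 + 7 days = November 3, 2020.
From September 14, 2020 through October 21, 2020 inclusive is 38 days; tolling adds 38 days: November 3, 2020 + 38 days = December 11, 2020.
December 11, 2020 is a Friday and not a state holiday, so no extension applies.

December 11, 2020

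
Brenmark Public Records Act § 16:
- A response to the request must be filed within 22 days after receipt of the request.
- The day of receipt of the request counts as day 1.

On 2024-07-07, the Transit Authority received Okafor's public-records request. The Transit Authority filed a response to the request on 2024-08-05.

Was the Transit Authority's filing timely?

No

Counting 2024-07-07 as day 1, day 22 is July 28, 2024.
The deadline is July 28, 2024; the filing on August 5, 2024 is after that date.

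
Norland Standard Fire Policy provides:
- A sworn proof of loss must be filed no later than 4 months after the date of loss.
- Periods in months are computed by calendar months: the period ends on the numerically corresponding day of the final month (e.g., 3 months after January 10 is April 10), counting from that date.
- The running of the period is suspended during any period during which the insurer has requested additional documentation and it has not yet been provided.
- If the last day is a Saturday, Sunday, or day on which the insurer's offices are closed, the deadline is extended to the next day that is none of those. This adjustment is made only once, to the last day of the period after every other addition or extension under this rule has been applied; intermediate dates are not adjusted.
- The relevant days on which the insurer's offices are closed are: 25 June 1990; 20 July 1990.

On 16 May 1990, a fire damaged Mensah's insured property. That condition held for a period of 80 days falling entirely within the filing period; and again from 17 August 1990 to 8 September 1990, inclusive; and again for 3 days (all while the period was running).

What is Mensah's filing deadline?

December 31, 1990

4 months after 16 May 1990 is September 16, 1990.
Tolling adds 80 days: September 16, 1990 + 80 days = December 5, 1990.
From August 17, 1990 through September 8, 1990 inclusive is 23 days; tolling adds 23 days: December 5, 1990 + 23 days = December 28, 1990.
Tolling adds 3 days: December 28, 1990 + 3 days = December 31, 1990.
December 31, 1990 is a Monday and not a day on which the insurer's offices are closed, so no extension applies.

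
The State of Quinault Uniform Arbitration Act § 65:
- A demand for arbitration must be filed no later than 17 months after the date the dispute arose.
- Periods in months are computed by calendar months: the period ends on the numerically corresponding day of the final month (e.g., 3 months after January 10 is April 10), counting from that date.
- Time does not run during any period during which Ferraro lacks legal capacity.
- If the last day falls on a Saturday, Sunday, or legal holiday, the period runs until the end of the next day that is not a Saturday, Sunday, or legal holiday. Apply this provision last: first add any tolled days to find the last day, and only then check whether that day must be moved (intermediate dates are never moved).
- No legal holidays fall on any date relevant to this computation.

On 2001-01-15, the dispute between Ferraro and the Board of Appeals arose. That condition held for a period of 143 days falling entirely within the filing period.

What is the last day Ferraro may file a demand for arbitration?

17 months after 2001-01-15 is June 15, 2002.
Tolling adds 143 days: June 15, 2002 + 143 days = November 5, 2002.
November 5, 2002 is a Tuesday and not a legal holiday, so no extension applies.

November 5, 2002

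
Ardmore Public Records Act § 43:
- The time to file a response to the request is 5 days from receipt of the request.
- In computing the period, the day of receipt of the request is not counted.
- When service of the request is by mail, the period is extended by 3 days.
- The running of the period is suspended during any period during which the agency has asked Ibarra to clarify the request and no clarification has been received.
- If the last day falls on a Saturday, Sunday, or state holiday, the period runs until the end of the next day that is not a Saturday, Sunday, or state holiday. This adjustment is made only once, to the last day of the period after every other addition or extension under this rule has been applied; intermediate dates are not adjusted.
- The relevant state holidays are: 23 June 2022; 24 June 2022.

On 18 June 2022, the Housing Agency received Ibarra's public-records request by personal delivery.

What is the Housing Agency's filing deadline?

June 27, 2022

5 days after 18 June 2022 is June 23, 2022.
Service was not by mail, so no mail extension applies.
June 23, 2022 is a listed holiday; June 24, 2022 is a listed holiday; June 25, 2022 is Saturday; June 26, 2022 is Sunday. The next qualifying day is June 27, 2022.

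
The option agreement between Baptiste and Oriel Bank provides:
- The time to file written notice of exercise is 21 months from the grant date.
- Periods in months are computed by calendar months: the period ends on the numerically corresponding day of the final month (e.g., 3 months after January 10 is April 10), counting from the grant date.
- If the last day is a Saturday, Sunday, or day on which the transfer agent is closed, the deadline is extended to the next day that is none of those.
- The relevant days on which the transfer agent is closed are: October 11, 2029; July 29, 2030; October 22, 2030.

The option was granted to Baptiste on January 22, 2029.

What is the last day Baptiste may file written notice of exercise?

October 23, 2030

21 months after January 22, 2029 is October 22, 2030.
October 22, 2030 is a listed holiday. The next qualifying day is October 23, 2030.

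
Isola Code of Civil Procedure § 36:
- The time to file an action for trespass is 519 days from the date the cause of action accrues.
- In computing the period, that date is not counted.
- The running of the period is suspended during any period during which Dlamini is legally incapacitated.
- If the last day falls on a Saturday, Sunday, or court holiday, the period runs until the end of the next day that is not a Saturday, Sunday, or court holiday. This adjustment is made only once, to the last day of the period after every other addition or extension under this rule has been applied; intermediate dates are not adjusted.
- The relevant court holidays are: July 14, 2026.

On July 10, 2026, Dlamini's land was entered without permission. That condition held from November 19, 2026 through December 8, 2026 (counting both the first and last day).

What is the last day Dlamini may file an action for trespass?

December 31, 2027

519 days after July 10, 2026 is December 11, 2027.
From November 19, 2026 through December 8, 2026 inclusive is 20 days; tolling adds 20 days: December 11, 2027 + 20 days = December 31, 2027.
December 31, 2027 is a Friday and not a court holiday, so no extension applies.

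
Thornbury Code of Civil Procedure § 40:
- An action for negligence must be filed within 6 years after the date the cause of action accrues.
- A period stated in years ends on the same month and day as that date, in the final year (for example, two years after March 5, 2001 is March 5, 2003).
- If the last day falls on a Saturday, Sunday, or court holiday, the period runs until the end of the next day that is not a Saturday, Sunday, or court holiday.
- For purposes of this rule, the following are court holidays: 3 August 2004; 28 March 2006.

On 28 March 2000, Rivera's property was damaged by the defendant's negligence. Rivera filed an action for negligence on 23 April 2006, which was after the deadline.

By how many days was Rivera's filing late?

6 years after 28 March 2000 is March 28, 2006.
March 28, 2006 is a listed holiday. The next qualifying day is March 29, 2006.
The deadline is March 29, 2006; from March 29, 2006 to April 23, 2006 is 25 days.

25 days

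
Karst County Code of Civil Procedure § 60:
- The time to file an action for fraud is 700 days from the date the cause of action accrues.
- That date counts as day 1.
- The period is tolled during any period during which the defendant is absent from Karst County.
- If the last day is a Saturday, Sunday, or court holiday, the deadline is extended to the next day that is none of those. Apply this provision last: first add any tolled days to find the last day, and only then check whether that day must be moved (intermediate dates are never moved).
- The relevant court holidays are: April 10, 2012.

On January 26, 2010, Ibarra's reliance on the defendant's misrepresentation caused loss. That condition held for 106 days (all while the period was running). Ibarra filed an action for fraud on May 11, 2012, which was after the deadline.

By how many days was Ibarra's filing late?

30 days

Counting January 26, 2010 as day 1, day 700 is December 26, 2011.
Tolling adds 106 days: December 26, 2011 + 106 days = April 10, 2012.
April 10, 2012 is a listed holiday. The next qualifying day is April 11, 2012.
The deadline is April 11, 2012; from April 11, 2012 to May 11, 2012 is 30 days.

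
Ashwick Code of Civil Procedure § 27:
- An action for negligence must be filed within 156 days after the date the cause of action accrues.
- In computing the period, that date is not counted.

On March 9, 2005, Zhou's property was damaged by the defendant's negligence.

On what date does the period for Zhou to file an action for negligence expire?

156 days after March 9, 2005 is August 12, 2005.

August 12, 2005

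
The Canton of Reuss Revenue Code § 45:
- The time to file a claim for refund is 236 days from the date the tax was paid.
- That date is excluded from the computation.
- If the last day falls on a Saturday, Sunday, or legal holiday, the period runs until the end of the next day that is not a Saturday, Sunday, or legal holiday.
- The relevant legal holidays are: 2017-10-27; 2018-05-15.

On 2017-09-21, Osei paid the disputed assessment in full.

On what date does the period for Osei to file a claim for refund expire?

May 16, 2018

236 days after 2017-09-21 is May 15, 2018.
May 15, 2018 is a listed holiday. The next qualifying day is May 16, 2018.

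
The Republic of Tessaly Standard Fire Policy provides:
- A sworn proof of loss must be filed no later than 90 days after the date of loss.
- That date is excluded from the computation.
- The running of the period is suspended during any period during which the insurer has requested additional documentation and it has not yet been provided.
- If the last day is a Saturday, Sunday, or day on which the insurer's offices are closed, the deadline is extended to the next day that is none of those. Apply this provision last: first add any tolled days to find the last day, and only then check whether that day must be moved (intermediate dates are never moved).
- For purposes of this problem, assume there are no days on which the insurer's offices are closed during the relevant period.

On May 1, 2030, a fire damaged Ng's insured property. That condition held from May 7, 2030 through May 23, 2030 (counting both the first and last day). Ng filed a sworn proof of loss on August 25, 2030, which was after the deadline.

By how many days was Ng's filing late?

9 days

90 days after May 1, 2030 is July 30, 2030.
From May 7, 2030 through May 23, 2030 inclusive is 17 days; tolling adds 17 days: July 30, 2030 + 17 days = August 16, 2030.
August 16, 2030 is a Friday and not a day on which the insurer's offices are closed, so no extension applies.
The deadline is August 16, 2030; from August 16, 2030 to August 25, 2030 is 9 days.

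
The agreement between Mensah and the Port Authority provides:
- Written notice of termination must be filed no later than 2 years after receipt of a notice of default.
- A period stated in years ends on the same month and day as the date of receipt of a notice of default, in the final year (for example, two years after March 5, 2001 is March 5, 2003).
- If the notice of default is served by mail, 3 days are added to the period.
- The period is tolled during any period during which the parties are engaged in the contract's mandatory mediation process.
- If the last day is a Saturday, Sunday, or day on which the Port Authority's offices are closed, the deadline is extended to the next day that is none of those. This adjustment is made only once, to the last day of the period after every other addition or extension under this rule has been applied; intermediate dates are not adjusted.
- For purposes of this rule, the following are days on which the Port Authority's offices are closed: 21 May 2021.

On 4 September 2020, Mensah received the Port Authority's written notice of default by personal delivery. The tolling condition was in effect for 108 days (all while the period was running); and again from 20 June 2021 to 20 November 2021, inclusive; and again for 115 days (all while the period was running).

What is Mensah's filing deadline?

2 years after 4 September 2020 is September 4, 2022.
Service was not by mail, so no mail extension applies.
Tolling adds 108 days: September 4, 2022 + 108 days = December 21, 2022.
From June 20, 2021 through November 20, 2021 inclusive is 154 days; tolling adds 154 days: December 21, 2022 + 154 days = May 24, 2023.
Tolling adds 115 days: May 24, 2023 + 115 days = September 16, 2023.
September 16, 2023 is Saturday; September 17, 2023 is Sunday. The next qualifying day is September 18, 2023.

September 18, 2023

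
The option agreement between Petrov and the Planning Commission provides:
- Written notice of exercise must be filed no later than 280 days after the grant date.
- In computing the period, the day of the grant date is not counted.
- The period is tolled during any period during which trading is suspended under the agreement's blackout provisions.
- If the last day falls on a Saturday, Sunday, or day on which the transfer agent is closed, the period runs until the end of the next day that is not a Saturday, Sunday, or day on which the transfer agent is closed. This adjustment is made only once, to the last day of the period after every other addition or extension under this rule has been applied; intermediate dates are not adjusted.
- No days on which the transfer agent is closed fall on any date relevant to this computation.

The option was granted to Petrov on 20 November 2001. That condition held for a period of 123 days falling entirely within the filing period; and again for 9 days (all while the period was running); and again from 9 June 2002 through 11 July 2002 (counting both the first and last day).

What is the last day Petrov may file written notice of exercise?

280 days after 20 November 2001 is August 27, 2002.
Tolling adds 123 days: August 27, 2002 + 123 days = December 28, 2002.
Tolling adds 9 days: December 28, 2002 + 9 days = January 6, 2003.
From June 9, 2002 through July 11, 2002 inclusive is 33 days; tolling adds 33 days: January 6, 2003 + 33 days = February 8, 2003.
February 8, 2003 is Saturday; February 9, 2003 is Sunday. The next qualifying day is February 10, 2003.

February 10, 2003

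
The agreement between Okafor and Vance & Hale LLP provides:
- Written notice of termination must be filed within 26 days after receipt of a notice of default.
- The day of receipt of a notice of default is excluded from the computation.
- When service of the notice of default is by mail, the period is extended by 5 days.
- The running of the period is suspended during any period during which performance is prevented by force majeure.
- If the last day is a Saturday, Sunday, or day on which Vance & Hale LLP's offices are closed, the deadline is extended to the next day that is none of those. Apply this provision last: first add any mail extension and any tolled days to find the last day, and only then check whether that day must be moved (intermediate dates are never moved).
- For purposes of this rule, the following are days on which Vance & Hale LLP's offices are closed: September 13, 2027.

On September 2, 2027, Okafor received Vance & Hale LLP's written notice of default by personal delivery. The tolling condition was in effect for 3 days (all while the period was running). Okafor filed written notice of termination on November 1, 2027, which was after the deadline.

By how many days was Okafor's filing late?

31 days

26 days after September 2, 2027 is September 28, 2027.
Service was not by mail, so no mail extension applies.
Tolling adds 3 days: September 28, 2027 + 3 days = October 1, 2027.
October 1, 2027 is a Friday and not a day on which Vance & Hale LLP's offices are closed, so no extension applies.
The deadline is October 1, 2027; from October 1, 2027 to November 1, 2027 is 31 days.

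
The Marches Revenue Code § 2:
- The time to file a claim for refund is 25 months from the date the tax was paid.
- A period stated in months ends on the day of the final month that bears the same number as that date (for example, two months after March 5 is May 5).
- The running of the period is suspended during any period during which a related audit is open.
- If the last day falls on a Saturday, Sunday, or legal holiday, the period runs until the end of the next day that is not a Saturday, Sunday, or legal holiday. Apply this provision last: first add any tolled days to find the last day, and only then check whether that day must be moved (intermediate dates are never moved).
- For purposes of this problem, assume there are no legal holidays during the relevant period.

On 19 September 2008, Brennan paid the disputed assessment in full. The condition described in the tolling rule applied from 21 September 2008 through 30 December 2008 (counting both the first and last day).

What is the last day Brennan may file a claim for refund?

January 28, 2011

25 months after 19 September 2008 is October 19, 2010.
From September 21, 2008 through December 30, 2008 inclusive is 101 days; tolling adds 101 days: October 19, 2010 + 101 days = January 28, 2011.
January 28, 2011 is a Friday and not a legal holiday, so no extension applies.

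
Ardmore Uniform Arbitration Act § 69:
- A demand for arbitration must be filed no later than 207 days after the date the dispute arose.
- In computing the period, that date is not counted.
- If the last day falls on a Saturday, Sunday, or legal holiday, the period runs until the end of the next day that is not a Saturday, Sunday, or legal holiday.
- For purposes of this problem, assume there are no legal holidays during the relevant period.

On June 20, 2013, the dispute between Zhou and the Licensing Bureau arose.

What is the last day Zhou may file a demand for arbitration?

207 days after June 20, 2013 is January 13, 2014.
January 13, 2014 is a Monday and not a legal holiday, so no extension applies.

January 13, 2014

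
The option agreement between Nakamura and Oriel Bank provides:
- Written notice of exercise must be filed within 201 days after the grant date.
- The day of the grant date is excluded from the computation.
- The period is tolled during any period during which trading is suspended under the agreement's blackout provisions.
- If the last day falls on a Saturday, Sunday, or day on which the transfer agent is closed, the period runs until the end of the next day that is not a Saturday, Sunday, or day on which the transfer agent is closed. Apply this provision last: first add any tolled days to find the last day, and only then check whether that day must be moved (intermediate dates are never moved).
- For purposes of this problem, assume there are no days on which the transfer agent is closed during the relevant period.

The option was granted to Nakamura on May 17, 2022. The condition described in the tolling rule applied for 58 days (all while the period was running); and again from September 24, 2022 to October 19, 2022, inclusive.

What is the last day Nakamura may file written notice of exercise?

February 27, 2023

201 days after May 17, 2022 is December 4, 2022.
Tolling adds 58 days: December 4, 2022 + 58 days = January 31, 2023.
From September 24, 2022 through October 19, 2022 inclusive is 26 days; tolling adds 26 days: January 31, 2023 + 26 days = February 26, 2023.
February 26, 2023 is Sunday. The next qualifying day is February 27, 2023.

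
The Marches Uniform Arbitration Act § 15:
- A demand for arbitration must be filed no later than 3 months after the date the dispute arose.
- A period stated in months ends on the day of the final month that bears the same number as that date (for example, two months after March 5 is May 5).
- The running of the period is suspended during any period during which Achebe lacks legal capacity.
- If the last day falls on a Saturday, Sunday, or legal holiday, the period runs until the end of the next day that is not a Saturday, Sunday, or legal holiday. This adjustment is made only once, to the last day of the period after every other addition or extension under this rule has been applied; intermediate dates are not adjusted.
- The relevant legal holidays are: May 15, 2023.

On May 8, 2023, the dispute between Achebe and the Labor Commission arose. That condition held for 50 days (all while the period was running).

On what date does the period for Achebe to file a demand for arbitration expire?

September 27, 2023

3 months after May 8, 2023 is August 8, 2023.
Tolling adds 50 days: August 8, 2023 + 50 days = September 27, 2023.
September 27, 2023 is a Wednesday and not a legal holiday, so no extension applies.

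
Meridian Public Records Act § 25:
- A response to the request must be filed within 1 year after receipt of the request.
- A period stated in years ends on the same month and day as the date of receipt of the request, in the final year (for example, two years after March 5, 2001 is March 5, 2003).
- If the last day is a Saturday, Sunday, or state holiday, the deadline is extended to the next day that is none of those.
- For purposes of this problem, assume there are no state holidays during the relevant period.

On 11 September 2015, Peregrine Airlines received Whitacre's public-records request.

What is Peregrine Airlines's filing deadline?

September 12, 2016

1 year after 11 September 2015 is September 11, 2016.
September 11, 2016 is Sunday. The next qualifying day is September 12, 2016.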